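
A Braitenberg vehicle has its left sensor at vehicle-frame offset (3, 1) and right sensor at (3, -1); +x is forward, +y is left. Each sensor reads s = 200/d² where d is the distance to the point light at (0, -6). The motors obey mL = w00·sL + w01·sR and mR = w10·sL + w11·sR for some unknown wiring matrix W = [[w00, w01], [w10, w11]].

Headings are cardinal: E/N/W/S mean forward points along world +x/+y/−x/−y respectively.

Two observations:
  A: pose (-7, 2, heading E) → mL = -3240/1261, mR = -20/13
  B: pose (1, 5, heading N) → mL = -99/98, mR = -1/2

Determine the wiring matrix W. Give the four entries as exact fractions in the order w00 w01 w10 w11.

obs A: pose=(-7,2,E) → sL=200/97, sR=40/13, mL=-3240/1261, mR=-20/13
obs B: pose=(1,5,N) → sL=50/49, sR=1, mL=-99/98, mR=-1/2
sensor matrix S = [[200/97, 40/13], [50/49, 1]]; det S = -66600/61789
solve [mL_A; mL_B] = S·[w00; w01] and [mR_A; mR_B] = S·[w10; w11]:
  w00 = -1/2, w01 = -1/2, w10 = 0, w11 = -1/2

-1/2 -1/2 0 -1/2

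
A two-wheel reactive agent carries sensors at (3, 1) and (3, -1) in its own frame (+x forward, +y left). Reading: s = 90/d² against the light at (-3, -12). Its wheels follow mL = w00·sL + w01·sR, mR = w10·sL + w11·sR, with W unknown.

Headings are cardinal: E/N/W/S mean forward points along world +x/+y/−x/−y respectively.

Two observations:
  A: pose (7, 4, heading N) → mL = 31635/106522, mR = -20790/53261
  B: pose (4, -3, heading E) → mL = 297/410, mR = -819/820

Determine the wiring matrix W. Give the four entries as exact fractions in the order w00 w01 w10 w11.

1 1/2 -1 -1

obs A: pose=(7,4,N) → sL=45/221, sR=45/241, mL=31635/106522, mR=-20790/53261
obs B: pose=(4,-3,E) → sL=9/20, sR=45/82, mL=297/410, mR=-819/820
sensor matrix S = [[45/221, 45/241], [9/20, 45/82]]; det S = 242109/8734804
solve [mL_A; mL_B] = S·[w00; w01] and [mR_A; mR_B] = S·[w10; w11]:
  w00 = 1, w01 = 1/2, w10 = -1, w11 = -1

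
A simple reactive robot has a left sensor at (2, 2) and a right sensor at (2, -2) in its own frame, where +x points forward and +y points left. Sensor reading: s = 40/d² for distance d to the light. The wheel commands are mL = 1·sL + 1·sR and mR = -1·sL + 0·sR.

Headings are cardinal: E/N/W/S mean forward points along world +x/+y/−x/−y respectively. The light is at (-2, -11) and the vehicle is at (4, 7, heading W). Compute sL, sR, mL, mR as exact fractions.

5/34 5/52 215/884 -5/34

left sensor world pos  = (2, 5); dL² = 272
right sensor world pos = (2, 9); dR² = 416
sL = 40/272 = 5/34
sR = 40/416 = 5/52
mL = 1·sL + 1·sR = 215/884
mR = -1·sL + 0·sR = -5/34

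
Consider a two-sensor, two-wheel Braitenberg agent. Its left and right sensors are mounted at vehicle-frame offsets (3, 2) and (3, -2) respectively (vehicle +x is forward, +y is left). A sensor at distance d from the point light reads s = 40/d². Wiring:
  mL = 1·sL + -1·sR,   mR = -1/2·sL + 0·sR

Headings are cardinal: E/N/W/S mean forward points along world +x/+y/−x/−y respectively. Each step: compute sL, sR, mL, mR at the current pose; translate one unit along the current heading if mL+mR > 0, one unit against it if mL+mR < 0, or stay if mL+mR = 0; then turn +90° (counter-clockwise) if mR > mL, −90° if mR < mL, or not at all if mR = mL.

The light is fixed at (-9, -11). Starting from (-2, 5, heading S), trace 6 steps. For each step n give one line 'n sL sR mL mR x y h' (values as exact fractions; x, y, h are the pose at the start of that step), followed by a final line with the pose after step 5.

n=0: pose=(-2,5,S); sL=4/25, sR=20/97; mL=-112/2425, mR=-2/25; mL+mR=-306/2425 → advance -1; mR−mL=-82/2425 → turn -1·90°
n=1: pose=(-2,6,W); sL=40/241, sR=40/377; mL=5440/90857, mR=-20/241; mL+mR=-2100/90857 → advance -1; mR−mL=-12980/90857 → turn -1·90°
n=2: pose=(-1,6,N); sL=10/109, sR=2/25; mL=32/2725, mR=-5/109; mL+mR=-93/2725 → advance -1; mR−mL=-157/2725 → turn -1·90°
n=3: pose=(-1,5,E); sL=8/89, sR=40/317; mL=-1024/28213, mR=-4/89; mL+mR=-2292/28213 → advance -1; mR−mL=-244/28213 → turn -1·90°
n=4: pose=(-2,5,S); sL=4/25, sR=20/97; mL=-112/2425, mR=-2/25; mL+mR=-306/2425 → advance -1; mR−mL=-82/2425 → turn -1·90°
n=5: pose=(-2,6,W); sL=40/241, sR=40/377; mL=5440/90857, mR=-20/241; mL+mR=-2100/90857 → advance -1; mR−mL=-12980/90857 → turn -1·90°

0 4/25 20/97 -112/2425 -2/25 -2 5 S
1 40/241 40/377 5440/90857 -20/241 -2 6 W
2 10/109 2/25 32/2725 -5/109 -1 6 N
3 8/89 40/317 -1024/28213 -4/89 -1 5 E
4 4/25 20/97 -112/2425 -2/25 -2 5 S
5 40/241 40/377 5440/90857 -20/241 -2 6 W
final -1 6 N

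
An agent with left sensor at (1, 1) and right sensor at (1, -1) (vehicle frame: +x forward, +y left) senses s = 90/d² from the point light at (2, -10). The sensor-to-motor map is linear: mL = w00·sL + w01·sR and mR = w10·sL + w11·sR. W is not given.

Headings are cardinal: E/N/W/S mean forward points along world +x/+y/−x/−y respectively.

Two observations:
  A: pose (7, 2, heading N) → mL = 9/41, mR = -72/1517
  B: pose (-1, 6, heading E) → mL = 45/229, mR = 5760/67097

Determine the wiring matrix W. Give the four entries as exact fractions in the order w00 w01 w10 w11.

obs A: pose=(7,2,N) → sL=18/37, sR=18/41, mL=9/41, mR=-72/1517
obs B: pose=(-1,6,E) → sL=90/293, sR=90/229, mL=45/229, mR=5760/67097
sensor matrix S = [[18/37, 18/41], [90/293, 90/229]]; det S = 5734800/101786149
solve [mL_A; mL_B] = S·[w00; w01] and [mR_A; mR_B] = S·[w10; w11]:
  w00 = 0, w01 = 1/2, w10 = -1, w11 = 1

0 1/2 -1 1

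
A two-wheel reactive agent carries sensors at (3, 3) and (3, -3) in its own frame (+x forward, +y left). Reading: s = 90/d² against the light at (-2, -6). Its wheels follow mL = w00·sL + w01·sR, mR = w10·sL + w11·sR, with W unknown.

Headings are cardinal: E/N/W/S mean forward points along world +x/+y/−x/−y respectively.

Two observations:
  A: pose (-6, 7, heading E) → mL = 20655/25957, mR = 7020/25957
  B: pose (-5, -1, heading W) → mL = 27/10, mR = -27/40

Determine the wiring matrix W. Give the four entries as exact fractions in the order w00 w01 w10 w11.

obs A: pose=(-6,7,E) → sL=90/257, sR=90/101, mL=20655/25957, mR=7020/25957
obs B: pose=(-5,-1,W) → sL=9/4, sR=9/10, mL=27/10, mR=-27/40
sensor matrix S = [[90/257, 90/101], [9/4, 9/10]]; det S = -87723/51914
solve [mL_A; mL_B] = S·[w00; w01] and [mR_A; mR_B] = S·[w10; w11]:
  w00 = 1, w01 = 1/2, w10 = -1/2, w11 = 1/2

1 1/2 -1/2 1/2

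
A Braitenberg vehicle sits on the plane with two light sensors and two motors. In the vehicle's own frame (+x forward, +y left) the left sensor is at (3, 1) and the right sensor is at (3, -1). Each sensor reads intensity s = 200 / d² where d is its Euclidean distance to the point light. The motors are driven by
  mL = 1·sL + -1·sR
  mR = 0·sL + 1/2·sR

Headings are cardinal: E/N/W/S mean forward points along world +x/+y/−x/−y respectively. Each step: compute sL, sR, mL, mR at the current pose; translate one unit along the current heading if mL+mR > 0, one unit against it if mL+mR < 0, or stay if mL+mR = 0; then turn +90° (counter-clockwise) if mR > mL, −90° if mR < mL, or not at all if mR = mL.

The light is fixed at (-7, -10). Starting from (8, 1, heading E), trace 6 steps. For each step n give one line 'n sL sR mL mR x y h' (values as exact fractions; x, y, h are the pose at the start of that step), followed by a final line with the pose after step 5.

0 50/117 25/53 -275/6201 25/106 8 1 E
1 200/421 40/97 2560/40837 20/97 9 1 N
2 20/29 100/169 480/4901 50/169 9 2 W
3 200/337 200/277 -12000/93349 100/277 8 2 S
4 50/117 25/53 -275/6201 25/106 8 1 E
5 200/421 40/97 2560/40837 20/97 9 1 N
final 9 2 W

n=0: pose=(8,1,E); sL=50/117, sR=25/53; mL=-275/6201, mR=25/106; mL+mR=2375/12402 → advance +1; mR−mL=3475/12402 → turn +1·90°
n=1: pose=(9,1,N); sL=200/421, sR=40/97; mL=2560/40837, mR=20/97; mL+mR=10980/40837 → advance +1; mR−mL=5860/40837 → turn +1·90°
n=2: pose=(9,2,W); sL=20/29, sR=100/169; mL=480/4901, mR=50/169; mL+mR=1930/4901 → advance +1; mR−mL=970/4901 → turn +1·90°
n=3: pose=(8,2,S); sL=200/337, sR=200/277; mL=-12000/93349, mR=100/277; mL+mR=21700/93349 → advance +1; mR−mL=45700/93349 → turn +1·90°
n=4: pose=(8,1,E); sL=50/117, sR=25/53; mL=-275/6201, mR=25/106; mL+mR=2375/12402 → advance +1; mR−mL=3475/12402 → turn +1·90°
n=5: pose=(9,1,N); sL=200/421, sR=40/97; mL=2560/40837, mR=20/97; mL+mR=10980/40837 → advance +1; mR−mL=5860/40837 → turn +1·90°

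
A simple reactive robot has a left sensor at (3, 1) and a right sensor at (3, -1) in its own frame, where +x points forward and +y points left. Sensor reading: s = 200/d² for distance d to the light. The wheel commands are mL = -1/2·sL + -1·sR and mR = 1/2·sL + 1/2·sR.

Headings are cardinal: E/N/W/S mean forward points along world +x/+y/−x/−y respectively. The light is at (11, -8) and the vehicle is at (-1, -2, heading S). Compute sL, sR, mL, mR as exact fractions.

left sensor world pos  = (0, -5); dL² = 130
right sensor world pos = (-2, -5); dR² = 178
sL = 200/130 = 20/13
sR = 200/178 = 100/89
mL = -1/2·sL + -1·sR = -2190/1157
mR = 1/2·sL + 1/2·sR = 1540/1157

20/13 100/89 -2190/1157 1540/1157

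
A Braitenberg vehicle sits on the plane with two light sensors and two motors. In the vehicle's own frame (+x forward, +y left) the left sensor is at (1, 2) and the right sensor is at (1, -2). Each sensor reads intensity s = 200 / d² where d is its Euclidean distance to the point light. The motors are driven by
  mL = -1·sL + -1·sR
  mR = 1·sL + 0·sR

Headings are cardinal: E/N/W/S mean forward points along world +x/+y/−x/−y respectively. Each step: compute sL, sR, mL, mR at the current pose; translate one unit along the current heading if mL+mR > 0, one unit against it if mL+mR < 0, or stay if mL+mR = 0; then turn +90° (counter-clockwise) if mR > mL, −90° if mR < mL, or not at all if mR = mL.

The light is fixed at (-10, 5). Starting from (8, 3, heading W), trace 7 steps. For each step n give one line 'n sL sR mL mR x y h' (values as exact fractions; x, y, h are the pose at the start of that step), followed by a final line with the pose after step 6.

n=0: pose=(8,3,W); sL=40/61, sR=200/289; mL=-23760/17629, mR=40/61; mL+mR=-200/289 → advance -1; mR−mL=35320/17629 → turn +1·90°
n=1: pose=(9,3,S); sL=4/9, sR=100/149; mL=-1496/1341, mR=4/9; mL+mR=-100/149 → advance -1; mR−mL=2092/1341 → turn +1·90°
n=2: pose=(9,4,E); sL=200/401, sR=200/409; mL=-162000/164009, mR=200/401; mL+mR=-200/409 → advance -1; mR−mL=243800/164009 → turn +1·90°
n=3: pose=(8,4,N); sL=25/32, sR=1/2; mL=-41/32, mR=25/32; mL+mR=-1/2 → advance -1; mR−mL=33/16 → turn +1·90°
n=4: pose=(8,3,W); sL=40/61, sR=200/289; mL=-23760/17629, mR=40/61; mL+mR=-200/289 → advance -1; mR−mL=35320/17629 → turn +1·90°
n=5: pose=(9,3,S); sL=4/9, sR=100/149; mL=-1496/1341, mR=4/9; mL+mR=-100/149 → advance -1; mR−mL=2092/1341 → turn +1·90°
n=6: pose=(9,4,E); sL=200/401, sR=200/409; mL=-162000/164009, mR=200/401; mL+mR=-200/409 → advance -1; mR−mL=243800/164009 → turn +1·90°

0 40/61 200/289 -23760/17629 40/61 8 3 W
1 4/9 100/149 -1496/1341 4/9 9 3 S
2 200/401 200/409 -162000/164009 200/401 9 4 E
3 25/32 1/2 -41/32 25/32 8 4 N
4 40/61 200/289 -23760/17629 40/61 8 3 W
5 4/9 100/149 -1496/1341 4/9 9 3 S
6 200/401 200/409 -162000/164009 200/401 9 4 E
final 8 4 N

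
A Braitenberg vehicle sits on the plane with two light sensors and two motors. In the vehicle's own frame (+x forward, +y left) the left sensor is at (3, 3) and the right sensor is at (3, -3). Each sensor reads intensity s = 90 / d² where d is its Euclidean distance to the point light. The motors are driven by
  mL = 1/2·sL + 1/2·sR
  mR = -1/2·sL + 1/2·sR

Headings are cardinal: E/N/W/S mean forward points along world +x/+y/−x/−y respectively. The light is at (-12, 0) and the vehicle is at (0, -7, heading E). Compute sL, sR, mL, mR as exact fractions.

90/241 18/65 5094/15665 -756/15665

left sensor world pos  = (3, -4); dL² = 241
right sensor world pos = (3, -10); dR² = 325
sL = 90/241 = 90/241
sR = 90/325 = 18/65
mL = 1/2·sL + 1/2·sR = 5094/15665
mR = -1/2·sL + 1/2·sR = -756/15665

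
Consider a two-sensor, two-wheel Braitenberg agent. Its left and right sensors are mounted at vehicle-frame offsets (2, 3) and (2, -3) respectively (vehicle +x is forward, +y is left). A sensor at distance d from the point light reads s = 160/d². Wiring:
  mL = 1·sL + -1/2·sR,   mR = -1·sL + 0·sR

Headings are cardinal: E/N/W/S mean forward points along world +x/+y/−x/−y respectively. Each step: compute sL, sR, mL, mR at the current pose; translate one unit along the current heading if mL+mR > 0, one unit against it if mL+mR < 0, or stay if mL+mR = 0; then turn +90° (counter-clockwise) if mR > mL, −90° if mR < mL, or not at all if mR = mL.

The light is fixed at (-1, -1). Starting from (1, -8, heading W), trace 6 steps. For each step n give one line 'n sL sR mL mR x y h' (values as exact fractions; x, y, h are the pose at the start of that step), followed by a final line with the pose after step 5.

0 8/5 10 -17/5 -8/5 1 -8 W
1 160/117 160/81 400/1053 -160/117 2 -8 S
2 80/41 16 -248/41 -80/41 2 -7 W
3 160/113 32/13 272/1469 -160/113 3 -7 S
4 40/17 20 -130/17 -40/17 3 -6 W
5 160/113 160/53 -560/5989 -160/113 4 -6 S
final 4 -5 W

n=0: pose=(1,-8,W); sL=8/5, sR=10; mL=-17/5, mR=-8/5; mL+mR=-5 → advance -1; mR−mL=9/5 → turn +1·90°
n=1: pose=(2,-8,S); sL=160/117, sR=160/81; mL=400/1053, mR=-160/117; mL+mR=-80/81 → advance -1; mR−mL=-1840/1053 → turn -1·90°
n=2: pose=(2,-7,W); sL=80/41, sR=16; mL=-248/41, mR=-80/41; mL+mR=-8 → advance -1; mR−mL=168/41 → turn +1·90°
n=3: pose=(3,-7,S); sL=160/113, sR=32/13; mL=272/1469, mR=-160/113; mL+mR=-16/13 → advance -1; mR−mL=-2352/1469 → turn -1·90°
n=4: pose=(3,-6,W); sL=40/17, sR=20; mL=-130/17, mR=-40/17; mL+mR=-10 → advance -1; mR−mL=90/17 → turn +1·90°
n=5: pose=(4,-6,S); sL=160/113, sR=160/53; mL=-560/5989, mR=-160/113; mL+mR=-80/53 → advance -1; mR−mL=-7920/5989 → turn -1·90°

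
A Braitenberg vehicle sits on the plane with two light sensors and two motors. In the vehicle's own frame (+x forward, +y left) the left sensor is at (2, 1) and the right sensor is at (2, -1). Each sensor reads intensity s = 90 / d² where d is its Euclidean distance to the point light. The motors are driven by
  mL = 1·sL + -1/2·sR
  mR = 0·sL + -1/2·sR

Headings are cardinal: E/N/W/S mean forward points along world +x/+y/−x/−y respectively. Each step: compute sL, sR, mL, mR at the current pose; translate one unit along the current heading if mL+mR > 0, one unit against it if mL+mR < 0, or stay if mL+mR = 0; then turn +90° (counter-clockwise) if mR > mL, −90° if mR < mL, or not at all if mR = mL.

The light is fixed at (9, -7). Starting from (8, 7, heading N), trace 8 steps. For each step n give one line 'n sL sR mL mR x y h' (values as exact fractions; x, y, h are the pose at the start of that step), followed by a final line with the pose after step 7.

0 9/26 45/128 567/3328 -45/256 8 7 N
1 90/197 18/29 837/5713 -9/29 8 6 E
2 45/61 9/13 621/1586 -9/26 7 6 S
3 90/137 18/37 2097/5069 -9/37 7 5 W
4 45/106 9/20 423/2120 -9/40 6 5 N
5 18/29 90/101 513/2929 -45/101 6 4 E
6 1 45/53 61/106 -45/106 5 4 S
7 10/13 90/157 985/2041 -45/157 5 3 W
final 4 3 N

n=0: pose=(8,7,N); sL=9/26, sR=45/128; mL=567/3328, mR=-45/256; mL+mR=-9/1664 → advance -1; mR−mL=-9/26 → turn -1·90°
n=1: pose=(8,6,E); sL=90/197, sR=18/29; mL=837/5713, mR=-9/29; mL+mR=-936/5713 → advance -1; mR−mL=-90/197 → turn -1·90°
n=2: pose=(7,6,S); sL=45/61, sR=9/13; mL=621/1586, mR=-9/26; mL+mR=36/793 → advance +1; mR−mL=-45/61 → turn -1·90°
n=3: pose=(7,5,W); sL=90/137, sR=18/37; mL=2097/5069, mR=-9/37; mL+mR=864/5069 → advance +1; mR−mL=-90/137 → turn -1·90°
n=4: pose=(6,5,N); sL=45/106, sR=9/20; mL=423/2120, mR=-9/40; mL+mR=-27/1060 → advance -1; mR−mL=-45/106 → turn -1·90°
n=5: pose=(6,4,E); sL=18/29, sR=90/101; mL=513/2929, mR=-45/101; mL+mR=-792/2929 → advance -1; mR−mL=-18/29 → turn -1·90°
n=6: pose=(5,4,S); sL=1, sR=45/53; mL=61/106, mR=-45/106; mL+mR=8/53 → advance +1; mR−mL=-1 → turn -1·90°
n=7: pose=(5,3,W); sL=10/13, sR=90/157; mL=985/2041, mR=-45/157; mL+mR=400/2041 → advance +1; mR−mL=-10/13 → turn -1·90°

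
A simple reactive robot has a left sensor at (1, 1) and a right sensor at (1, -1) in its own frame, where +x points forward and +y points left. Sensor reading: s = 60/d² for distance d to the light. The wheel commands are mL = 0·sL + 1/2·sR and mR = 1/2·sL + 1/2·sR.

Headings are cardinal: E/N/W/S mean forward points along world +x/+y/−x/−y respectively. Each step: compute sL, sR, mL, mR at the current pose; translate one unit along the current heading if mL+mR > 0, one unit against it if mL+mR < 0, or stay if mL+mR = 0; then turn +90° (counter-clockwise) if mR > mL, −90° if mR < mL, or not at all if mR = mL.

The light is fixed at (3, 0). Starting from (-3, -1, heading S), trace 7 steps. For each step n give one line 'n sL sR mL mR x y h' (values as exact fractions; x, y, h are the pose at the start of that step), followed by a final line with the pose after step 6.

0 60/29 60/53 30/53 2460/1537 -3 -1 S
1 30/13 30/17 15/17 450/221 -3 -2 E
2 60/37 60/17 30/17 1620/629 -2 -2 N
3 3/2 5/3 5/6 19/12 -2 -1 W
4 60/29 60/53 30/53 2460/1537 -3 -1 S
5 30/13 30/17 15/17 450/221 -3 -2 E
6 60/37 60/17 30/17 1620/629 -2 -2 N
final -2 -1 W

n=0: pose=(-3,-1,S); sL=60/29, sR=60/53; mL=30/53, mR=2460/1537; mL+mR=3330/1537 → advance +1; mR−mL=30/29 → turn +1·90°
n=1: pose=(-3,-2,E); sL=30/13, sR=30/17; mL=15/17, mR=450/221; mL+mR=645/221 → advance +1; mR−mL=15/13 → turn +1·90°
n=2: pose=(-2,-2,N); sL=60/37, sR=60/17; mL=30/17, mR=1620/629; mL+mR=2730/629 → advance +1; mR−mL=30/37 → turn +1·90°
n=3: pose=(-2,-1,W); sL=3/2, sR=5/3; mL=5/6, mR=19/12; mL+mR=29/12 → advance +1; mR−mL=3/4 → turn +1·90°
n=4: pose=(-3,-1,S); sL=60/29, sR=60/53; mL=30/53, mR=2460/1537; mL+mR=3330/1537 → advance +1; mR−mL=30/29 → turn +1·90°
n=5: pose=(-3,-2,E); sL=30/13, sR=30/17; mL=15/17, mR=450/221; mL+mR=645/221 → advance +1; mR−mL=15/13 → turn +1·90°
n=6: pose=(-2,-2,N); sL=60/37, sR=60/17; mL=30/17, mR=1620/629; mL+mR=2730/629 → advance +1; mR−mL=30/37 → turn +1·90°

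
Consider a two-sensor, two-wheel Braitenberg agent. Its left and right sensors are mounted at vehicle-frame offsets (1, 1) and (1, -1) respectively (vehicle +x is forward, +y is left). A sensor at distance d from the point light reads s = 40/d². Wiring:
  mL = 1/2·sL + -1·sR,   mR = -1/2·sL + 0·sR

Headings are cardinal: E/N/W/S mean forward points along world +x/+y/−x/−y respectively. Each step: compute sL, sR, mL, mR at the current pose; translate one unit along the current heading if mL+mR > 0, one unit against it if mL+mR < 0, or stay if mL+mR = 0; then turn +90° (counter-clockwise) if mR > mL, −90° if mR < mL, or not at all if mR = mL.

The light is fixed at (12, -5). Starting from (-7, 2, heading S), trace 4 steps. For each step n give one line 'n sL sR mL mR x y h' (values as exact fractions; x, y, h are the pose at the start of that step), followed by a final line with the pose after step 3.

0 1/9 10/109 -71/1962 -1/18 -7 2 S
1 40/449 40/481 -8340/215969 -20/449 -7 3 W
2 20/221 4/37 -514/8177 -10/221 -6 3 N
3 40/397 8/85 -1476/33745 -20/397 -6 2 W
final -5 2 N

n=0: pose=(-7,2,S); sL=1/9, sR=10/109; mL=-71/1962, mR=-1/18; mL+mR=-10/109 → advance -1; mR−mL=-19/981 → turn -1·90°
n=1: pose=(-7,3,W); sL=40/449, sR=40/481; mL=-8340/215969, mR=-20/449; mL+mR=-40/481 → advance -1; mR−mL=-1280/215969 → turn -1·90°
n=2: pose=(-6,3,N); sL=20/221, sR=4/37; mL=-514/8177, mR=-10/221; mL+mR=-4/37 → advance -1; mR−mL=144/8177 → turn +1·90°
n=3: pose=(-6,2,W); sL=40/397, sR=8/85; mL=-1476/33745, mR=-20/397; mL+mR=-8/85 → advance -1; mR−mL=-224/33745 → turn -1·90°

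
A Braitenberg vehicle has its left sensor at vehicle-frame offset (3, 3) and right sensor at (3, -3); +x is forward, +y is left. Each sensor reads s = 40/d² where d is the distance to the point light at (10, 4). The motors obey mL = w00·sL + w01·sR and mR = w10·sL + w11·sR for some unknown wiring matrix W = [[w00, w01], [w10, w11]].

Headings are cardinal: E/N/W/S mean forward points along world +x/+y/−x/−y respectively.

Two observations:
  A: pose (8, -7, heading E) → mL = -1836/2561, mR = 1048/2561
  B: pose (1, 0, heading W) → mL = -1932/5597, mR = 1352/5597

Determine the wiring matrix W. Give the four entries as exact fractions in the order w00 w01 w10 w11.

-1 -1/2 1/2 1/2

obs A: pose=(8,-7,E) → sL=8/13, sR=40/197, mL=-1836/2561, mR=1048/2561
obs B: pose=(1,0,W) → sL=40/193, sR=8/29, mL=-1932/5597, mR=1352/5597
sensor matrix S = [[8/13, 40/197], [40/193, 8/29]]; det S = 1830144/14333917
solve [mL_A; mL_B] = S·[w00; w01] and [mR_A; mR_B] = S·[w10; w11]:
  w00 = -1, w01 = -1/2, w10 = 1/2, w11 = 1/2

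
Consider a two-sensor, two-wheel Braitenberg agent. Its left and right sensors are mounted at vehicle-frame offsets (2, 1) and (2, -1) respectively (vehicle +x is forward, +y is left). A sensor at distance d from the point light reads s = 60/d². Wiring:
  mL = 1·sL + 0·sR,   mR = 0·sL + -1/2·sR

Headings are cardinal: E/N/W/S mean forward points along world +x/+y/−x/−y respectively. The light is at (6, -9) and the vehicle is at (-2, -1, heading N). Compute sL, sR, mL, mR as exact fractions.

left sensor world pos  = (-3, 1); dL² = 181
right sensor world pos = (-1, 1); dR² = 149
sL = 60/181 = 60/181
sR = 60/149 = 60/149
mL = 1·sL + 0·sR = 60/181
mR = 0·sL + -1/2·sR = -30/149

60/181 60/149 60/181 -30/149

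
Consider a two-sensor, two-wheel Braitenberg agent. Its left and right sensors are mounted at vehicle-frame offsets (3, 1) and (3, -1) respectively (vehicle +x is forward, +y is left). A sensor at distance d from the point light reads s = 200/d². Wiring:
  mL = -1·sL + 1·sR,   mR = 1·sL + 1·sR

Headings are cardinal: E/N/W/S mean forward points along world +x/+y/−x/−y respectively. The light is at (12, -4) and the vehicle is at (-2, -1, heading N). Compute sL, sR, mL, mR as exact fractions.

200/261 40/41 2240/10701 18640/10701

left sensor world pos  = (-3, 2); dL² = 261
right sensor world pos = (-1, 2); dR² = 205
sL = 200/261 = 200/261
sR = 200/205 = 40/41
mL = -1·sL + 1·sR = 2240/10701
mR = 1·sL + 1·sR = 18640/10701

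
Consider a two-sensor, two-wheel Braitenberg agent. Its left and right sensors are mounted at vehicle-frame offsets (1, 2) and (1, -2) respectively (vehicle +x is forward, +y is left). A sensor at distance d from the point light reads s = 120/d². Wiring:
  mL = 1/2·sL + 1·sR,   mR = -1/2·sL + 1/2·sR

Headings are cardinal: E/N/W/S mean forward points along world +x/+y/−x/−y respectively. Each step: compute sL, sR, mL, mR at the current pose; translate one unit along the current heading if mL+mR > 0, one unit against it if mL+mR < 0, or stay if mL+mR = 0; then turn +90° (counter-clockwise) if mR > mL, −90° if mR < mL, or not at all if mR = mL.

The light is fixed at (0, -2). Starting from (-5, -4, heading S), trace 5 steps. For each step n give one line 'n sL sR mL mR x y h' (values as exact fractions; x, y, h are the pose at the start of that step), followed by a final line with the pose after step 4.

0 20/3 60/29 470/87 -200/87 -5 -4 S
1 120/61 120/37 9540/2257 1440/2257 -5 -5 W
2 30/17 6 117/17 36/17 -6 -5 N
3 24/5 120/41 1092/205 -192/205 -6 -4 E
4 20/3 60/29 470/87 -200/87 -5 -4 S
final -5 -5 W

n=0: pose=(-5,-4,S); sL=20/3, sR=60/29; mL=470/87, mR=-200/87; mL+mR=90/29 → advance +1; mR−mL=-670/87 → turn -1·90°
n=1: pose=(-5,-5,W); sL=120/61, sR=120/37; mL=9540/2257, mR=1440/2257; mL+mR=180/37 → advance +1; mR−mL=-8100/2257 → turn -1·90°
n=2: pose=(-6,-5,N); sL=30/17, sR=6; mL=117/17, mR=36/17; mL+mR=9 → advance +1; mR−mL=-81/17 → turn -1·90°
n=3: pose=(-6,-4,E); sL=24/5, sR=120/41; mL=1092/205, mR=-192/205; mL+mR=180/41 → advance +1; mR−mL=-1284/205 → turn -1·90°
n=4: pose=(-5,-4,S); sL=20/3, sR=60/29; mL=470/87, mR=-200/87; mL+mR=90/29 → advance +1; mR−mL=-670/87 → turn -1·90°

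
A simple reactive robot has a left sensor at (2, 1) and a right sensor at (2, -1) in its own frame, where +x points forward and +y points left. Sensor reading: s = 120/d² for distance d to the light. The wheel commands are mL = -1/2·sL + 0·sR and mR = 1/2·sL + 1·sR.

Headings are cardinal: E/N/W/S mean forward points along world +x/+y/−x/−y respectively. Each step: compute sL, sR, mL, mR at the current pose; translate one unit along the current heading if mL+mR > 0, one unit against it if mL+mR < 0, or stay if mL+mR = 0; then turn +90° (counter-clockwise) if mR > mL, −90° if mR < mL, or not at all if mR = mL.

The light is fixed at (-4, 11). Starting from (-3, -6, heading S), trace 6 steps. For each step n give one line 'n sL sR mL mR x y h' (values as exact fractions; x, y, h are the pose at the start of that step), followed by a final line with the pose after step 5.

0 24/73 120/361 -12/73 13092/26353 -3 -6 S
1 60/149 12/37 -30/149 2898/5513 -3 -7 E
2 120/257 24/53 -60/257 9348/13621 -2 -7 N
3 10/27 15/32 -5/27 565/864 -2 -6 W
4 24/73 120/361 -12/73 13092/26353 -3 -6 S
5 60/149 12/37 -30/149 2898/5513 -3 -7 E
final -2 -7 N

n=0: pose=(-3,-6,S); sL=24/73, sR=120/361; mL=-12/73, mR=13092/26353; mL+mR=120/361 → advance +1; mR−mL=17424/26353 → turn +1·90°
n=1: pose=(-3,-7,E); sL=60/149, sR=12/37; mL=-30/149, mR=2898/5513; mL+mR=12/37 → advance +1; mR−mL=4008/5513 → turn +1·90°
n=2: pose=(-2,-7,N); sL=120/257, sR=24/53; mL=-60/257, mR=9348/13621; mL+mR=24/53 → advance +1; mR−mL=12528/13621 → turn +1·90°
n=3: pose=(-2,-6,W); sL=10/27, sR=15/32; mL=-5/27, mR=565/864; mL+mR=15/32 → advance +1; mR−mL=725/864 → turn +1·90°
n=4: pose=(-3,-6,S); sL=24/73, sR=120/361; mL=-12/73, mR=13092/26353; mL+mR=120/361 → advance +1; mR−mL=17424/26353 → turn +1·90°
n=5: pose=(-3,-7,E); sL=60/149, sR=12/37; mL=-30/149, mR=2898/5513; mL+mR=12/37 → advance +1; mR−mL=4008/5513 → turn +1·90°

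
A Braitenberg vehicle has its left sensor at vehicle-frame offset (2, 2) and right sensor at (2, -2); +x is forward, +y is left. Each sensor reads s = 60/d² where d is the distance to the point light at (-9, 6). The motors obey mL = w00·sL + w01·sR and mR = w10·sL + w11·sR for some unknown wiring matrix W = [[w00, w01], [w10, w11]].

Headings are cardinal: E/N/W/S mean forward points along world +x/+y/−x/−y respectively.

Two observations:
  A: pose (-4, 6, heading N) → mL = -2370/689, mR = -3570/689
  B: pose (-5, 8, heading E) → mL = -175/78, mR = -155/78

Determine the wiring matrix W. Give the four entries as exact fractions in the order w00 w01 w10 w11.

-1/2 -1 -1 -1/2

obs A: pose=(-4,6,N) → sL=60/13, sR=60/53, mL=-2370/689, mR=-3570/689
obs B: pose=(-5,8,E) → sL=15/13, sR=5/3, mL=-175/78, mR=-155/78
sensor matrix S = [[60/13, 60/53], [15/13, 5/3]]; det S = 4400/689
solve [mL_A; mL_B] = S·[w00; w01] and [mR_A; mR_B] = S·[w10; w11]:
  w00 = -1/2, w01 = -1, w10 = -1, w11 = -1/2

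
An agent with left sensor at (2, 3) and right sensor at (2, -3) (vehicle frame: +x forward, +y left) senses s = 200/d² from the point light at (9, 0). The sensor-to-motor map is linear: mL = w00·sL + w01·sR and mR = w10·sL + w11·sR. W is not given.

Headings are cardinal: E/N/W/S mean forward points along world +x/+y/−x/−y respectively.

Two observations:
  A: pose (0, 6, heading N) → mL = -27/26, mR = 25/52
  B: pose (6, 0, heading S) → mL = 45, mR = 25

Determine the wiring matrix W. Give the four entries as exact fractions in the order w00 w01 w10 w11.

1 -1 1/2 0

obs A: pose=(0,6,N) → sL=25/26, sR=2, mL=-27/26, mR=25/52
obs B: pose=(6,0,S) → sL=50, sR=5, mL=45, mR=25
sensor matrix S = [[25/26, 2], [50, 5]]; det S = -2475/26
solve [mL_A; mL_B] = S·[w00; w01] and [mR_A; mR_B] = S·[w10; w11]:
  w00 = 1, w01 = -1, w10 = 1/2, w11 = 0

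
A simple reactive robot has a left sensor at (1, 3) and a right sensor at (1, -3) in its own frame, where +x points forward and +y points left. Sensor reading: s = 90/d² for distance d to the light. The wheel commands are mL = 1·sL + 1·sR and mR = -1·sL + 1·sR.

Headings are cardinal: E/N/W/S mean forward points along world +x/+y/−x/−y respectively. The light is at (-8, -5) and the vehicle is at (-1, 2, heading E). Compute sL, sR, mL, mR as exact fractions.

left sensor world pos  = (0, 5); dL² = 164
right sensor world pos = (0, -1); dR² = 80
sL = 90/164 = 45/82
sR = 90/80 = 9/8
mL = 1·sL + 1·sR = 549/328
mR = -1·sL + 1·sR = 189/328

45/82 9/8 549/328 189/328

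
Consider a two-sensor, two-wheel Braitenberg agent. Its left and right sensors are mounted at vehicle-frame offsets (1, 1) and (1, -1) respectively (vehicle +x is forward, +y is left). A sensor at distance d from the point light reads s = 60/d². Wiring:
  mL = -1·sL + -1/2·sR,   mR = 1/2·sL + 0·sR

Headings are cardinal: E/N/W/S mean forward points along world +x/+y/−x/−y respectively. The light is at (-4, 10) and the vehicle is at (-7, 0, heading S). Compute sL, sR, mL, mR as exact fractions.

12/25 60/137 -2394/3425 6/25

left sensor world pos  = (-6, -1); dL² = 125
right sensor world pos = (-8, -1); dR² = 137
sL = 60/125 = 12/25
sR = 60/137 = 60/137
mL = -1·sL + -1/2·sR = -2394/3425
mR = 1/2·sL + 0·sR = 6/25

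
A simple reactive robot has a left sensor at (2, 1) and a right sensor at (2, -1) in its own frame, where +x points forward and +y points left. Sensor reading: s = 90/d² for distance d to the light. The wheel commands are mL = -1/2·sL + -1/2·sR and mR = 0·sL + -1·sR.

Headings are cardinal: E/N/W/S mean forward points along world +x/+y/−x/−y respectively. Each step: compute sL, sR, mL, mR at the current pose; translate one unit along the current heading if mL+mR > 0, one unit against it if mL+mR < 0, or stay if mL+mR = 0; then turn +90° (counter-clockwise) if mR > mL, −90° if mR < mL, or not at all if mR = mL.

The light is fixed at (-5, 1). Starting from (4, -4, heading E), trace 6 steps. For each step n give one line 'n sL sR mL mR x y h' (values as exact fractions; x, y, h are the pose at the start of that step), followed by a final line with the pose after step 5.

n=0: pose=(4,-4,E); sL=90/137, sR=90/157; mL=-13230/21509, mR=-90/157; mL+mR=-25560/21509 → advance -1; mR−mL=900/21509 → turn +1·90°
n=1: pose=(3,-4,N); sL=45/29, sR=1; mL=-37/29, mR=-1; mL+mR=-66/29 → advance -1; mR−mL=8/29 → turn +1·90°
n=2: pose=(3,-5,W); sL=18/17, sR=90/61; mL=-1314/1037, mR=-90/61; mL+mR=-2844/1037 → advance -1; mR−mL=-216/1037 → turn -1·90°
n=3: pose=(4,-5,N); sL=9/8, sR=45/58; mL=-441/464, mR=-45/58; mL+mR=-801/464 → advance -1; mR−mL=81/464 → turn +1·90°
n=4: pose=(4,-6,W); sL=90/113, sR=18/17; mL=-1782/1921, mR=-18/17; mL+mR=-3816/1921 → advance -1; mR−mL=-252/1921 → turn -1·90°
n=5: pose=(5,-6,N); sL=45/53, sR=45/73; mL=-2835/3869, mR=-45/73; mL+mR=-5220/3869 → advance -1; mR−mL=450/3869 → turn +1·90°

0 90/137 90/157 -13230/21509 -90/157 4 -4 E
1 45/29 1 -37/29 -1 3 -4 N
2 18/17 90/61 -1314/1037 -90/61 3 -5 W
3 9/8 45/58 -441/464 -45/58 4 -5 N
4 90/113 18/17 -1782/1921 -18/17 4 -6 W
5 45/53 45/73 -2835/3869 -45/73 5 -6 N
final 5 -7 W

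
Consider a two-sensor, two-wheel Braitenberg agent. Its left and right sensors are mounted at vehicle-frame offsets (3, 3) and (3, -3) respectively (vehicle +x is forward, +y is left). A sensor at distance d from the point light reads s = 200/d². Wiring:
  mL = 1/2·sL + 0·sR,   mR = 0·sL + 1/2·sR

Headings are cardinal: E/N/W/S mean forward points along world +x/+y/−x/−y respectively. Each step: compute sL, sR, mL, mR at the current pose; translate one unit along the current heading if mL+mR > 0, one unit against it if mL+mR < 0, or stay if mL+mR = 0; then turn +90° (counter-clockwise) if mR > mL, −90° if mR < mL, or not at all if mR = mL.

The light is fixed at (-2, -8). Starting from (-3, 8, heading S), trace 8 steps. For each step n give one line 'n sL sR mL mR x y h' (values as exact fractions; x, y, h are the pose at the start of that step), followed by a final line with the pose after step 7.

0 200/173 40/37 100/173 20/37 -3 8 S
1 5/4 10/17 5/8 5/17 -3 7 W
2 200/349 8/13 100/349 4/13 -4 7 N
3 100/97 100/193 50/97 50/193 -4 8 W
4 200/397 200/361 100/397 100/361 -5 8 N
5 25/29 50/109 25/58 25/109 -5 9 W
6 200/449 200/401 100/449 100/401 -6 9 N
7 100/137 20/49 50/137 10/49 -6 10 W
final -7 10 N

n=0: pose=(-3,8,S); sL=200/173, sR=40/37; mL=100/173, mR=20/37; mL+mR=7160/6401 → advance +1; mR−mL=-240/6401 → turn -1·90°
n=1: pose=(-3,7,W); sL=5/4, sR=10/17; mL=5/8, mR=5/17; mL+mR=125/136 → advance +1; mR−mL=-45/136 → turn -1·90°
n=2: pose=(-4,7,N); sL=200/349, sR=8/13; mL=100/349, mR=4/13; mL+mR=2696/4537 → advance +1; mR−mL=96/4537 → turn +1·90°
n=3: pose=(-4,8,W); sL=100/97, sR=100/193; mL=50/97, mR=50/193; mL+mR=14500/18721 → advance +1; mR−mL=-4800/18721 → turn -1·90°
n=4: pose=(-5,8,N); sL=200/397, sR=200/361; mL=100/397, mR=100/361; mL+mR=75800/143317 → advance +1; mR−mL=3600/143317 → turn +1·90°
n=5: pose=(-5,9,W); sL=25/29, sR=50/109; mL=25/58, mR=25/109; mL+mR=4175/6322 → advance +1; mR−mL=-1275/6322 → turn -1·90°
n=6: pose=(-6,9,N); sL=200/449, sR=200/401; mL=100/449, mR=100/401; mL+mR=85000/180049 → advance +1; mR−mL=4800/180049 → turn +1·90°
n=7: pose=(-6,10,W); sL=100/137, sR=20/49; mL=50/137, mR=10/49; mL+mR=3820/6713 → advance +1; mR−mL=-1080/6713 → turn -1·90°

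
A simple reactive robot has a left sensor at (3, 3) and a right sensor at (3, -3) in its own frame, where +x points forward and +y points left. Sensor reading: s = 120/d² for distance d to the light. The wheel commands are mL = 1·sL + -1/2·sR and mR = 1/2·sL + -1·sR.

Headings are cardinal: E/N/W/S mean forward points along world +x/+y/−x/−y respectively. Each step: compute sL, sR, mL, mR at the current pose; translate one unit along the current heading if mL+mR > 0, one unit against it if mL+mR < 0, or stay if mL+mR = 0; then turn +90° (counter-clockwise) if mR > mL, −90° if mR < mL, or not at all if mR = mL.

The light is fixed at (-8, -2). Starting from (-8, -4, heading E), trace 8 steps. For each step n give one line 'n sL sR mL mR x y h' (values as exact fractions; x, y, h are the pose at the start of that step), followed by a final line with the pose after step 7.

n=0: pose=(-8,-4,E); sL=12, sR=60/17; mL=174/17, mR=42/17; mL+mR=216/17 → advance +1; mR−mL=-132/17 → turn -1·90°
n=1: pose=(-7,-4,S); sL=120/41, sR=120/29; mL=1020/1189, mR=-3180/1189; mL+mR=-2160/1189 → advance -1; mR−mL=-4200/1189 → turn -1·90°
n=2: pose=(-7,-3,W); sL=6, sR=15; mL=-3/2, mR=-12; mL+mR=-27/2 → advance -1; mR−mL=-21/2 → turn -1·90°
n=3: pose=(-6,-3,N); sL=24, sR=120/29; mL=636/29, mR=228/29; mL+mR=864/29 → advance +1; mR−mL=-408/29 → turn -1·90°
n=4: pose=(-6,-2,E); sL=60/17, sR=60/17; mL=30/17, mR=-30/17; mL+mR=0 → advance +0; mR−mL=-60/17 → turn -1·90°
n=5: pose=(-6,-2,S); sL=60/17, sR=12; mL=-42/17, mR=-174/17; mL+mR=-216/17 → advance -1; mR−mL=-132/17 → turn -1·90°
n=6: pose=(-6,-1,W); sL=24, sR=120/17; mL=348/17, mR=84/17; mL+mR=432/17 → advance +1; mR−mL=-264/17 → turn -1·90°
n=7: pose=(-7,-1,N); sL=6, sR=15/4; mL=33/8, mR=-3/4; mL+mR=27/8 → advance +1; mR−mL=-39/8 → turn -1·90°

0 12 60/17 174/17 42/17 -8 -4 E
1 120/41 120/29 1020/1189 -3180/1189 -7 -4 S
2 6 15 -3/2 -12 -7 -3 W
3 24 120/29 636/29 228/29 -6 -3 N
4 60/17 60/17 30/17 -30/17 -6 -2 E
5 60/17 12 -42/17 -174/17 -6 -2 S
6 24 120/17 348/17 84/17 -6 -1 W
7 6 15/4 33/8 -3/4 -7 -1 N
final -7 0 E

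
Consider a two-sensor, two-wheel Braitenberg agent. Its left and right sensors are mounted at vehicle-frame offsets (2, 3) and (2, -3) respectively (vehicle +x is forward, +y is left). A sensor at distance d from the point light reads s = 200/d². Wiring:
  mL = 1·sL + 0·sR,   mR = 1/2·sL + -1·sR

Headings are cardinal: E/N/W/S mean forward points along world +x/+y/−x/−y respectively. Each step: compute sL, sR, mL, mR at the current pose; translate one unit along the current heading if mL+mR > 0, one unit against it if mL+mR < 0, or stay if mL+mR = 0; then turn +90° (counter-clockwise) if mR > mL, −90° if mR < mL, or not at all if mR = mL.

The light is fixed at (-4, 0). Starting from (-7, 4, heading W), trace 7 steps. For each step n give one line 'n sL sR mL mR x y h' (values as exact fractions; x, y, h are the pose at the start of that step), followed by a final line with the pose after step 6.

n=0: pose=(-7,4,W); sL=100/13, sR=100/37; mL=100/13, mR=550/481; mL+mR=4250/481 → advance +1; mR−mL=-3150/481 → turn -1·90°
n=1: pose=(-8,4,N); sL=40/17, sR=200/37; mL=40/17, mR=-2660/629; mL+mR=-1180/629 → advance -1; mR−mL=-4140/629 → turn -1·90°
n=2: pose=(-8,3,E); sL=5, sR=50; mL=5, mR=-95/2; mL+mR=-85/2 → advance -1; mR−mL=-105/2 → turn -1·90°
n=3: pose=(-9,3,S); sL=40, sR=40/13; mL=40, mR=220/13; mL+mR=740/13 → advance +1; mR−mL=-300/13 → turn -1·90°
n=4: pose=(-9,2,W); sL=4, sR=100/37; mL=4, mR=-26/37; mL+mR=122/37 → advance +1; mR−mL=-174/37 → turn -1·90°
n=5: pose=(-10,2,N); sL=200/97, sR=8; mL=200/97, mR=-676/97; mL+mR=-476/97 → advance -1; mR−mL=-876/97 → turn -1·90°
n=6: pose=(-10,1,E); sL=25/4, sR=10; mL=25/4, mR=-55/8; mL+mR=-5/8 → advance -1; mR−mL=-105/8 → turn -1·90°

0 100/13 100/37 100/13 550/481 -7 4 W
1 40/17 200/37 40/17 -2660/629 -8 4 N
2 5 50 5 -95/2 -8 3 E
3 40 40/13 40 220/13 -9 3 S
4 4 100/37 4 -26/37 -9 2 W
5 200/97 8 200/97 -676/97 -10 2 N
6 25/4 10 25/4 -55/8 -10 1 E
final -11 1 S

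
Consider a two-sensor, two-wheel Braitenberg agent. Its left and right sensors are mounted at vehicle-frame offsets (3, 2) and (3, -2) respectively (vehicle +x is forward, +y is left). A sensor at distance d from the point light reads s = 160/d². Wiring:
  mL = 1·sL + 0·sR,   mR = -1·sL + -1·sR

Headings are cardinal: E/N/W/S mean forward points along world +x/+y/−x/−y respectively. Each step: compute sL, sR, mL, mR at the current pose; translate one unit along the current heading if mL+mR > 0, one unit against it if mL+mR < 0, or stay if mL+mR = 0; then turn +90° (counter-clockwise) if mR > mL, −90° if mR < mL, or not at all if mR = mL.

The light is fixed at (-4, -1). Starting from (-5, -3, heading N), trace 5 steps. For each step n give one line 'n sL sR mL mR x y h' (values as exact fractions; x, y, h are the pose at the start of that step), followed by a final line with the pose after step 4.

n=0: pose=(-5,-3,N); sL=16, sR=80; mL=16, mR=-96; mL+mR=-80 → advance -1; mR−mL=-112 → turn -1·90°
n=1: pose=(-5,-4,E); sL=32, sR=160/29; mL=32, mR=-1088/29; mL+mR=-160/29 → advance -1; mR−mL=-2016/29 → turn -1·90°
n=2: pose=(-6,-4,S); sL=40/9, sR=40/13; mL=40/9, mR=-880/117; mL+mR=-40/13 → advance -1; mR−mL=-1400/117 → turn -1·90°
n=3: pose=(-6,-3,W); sL=160/41, sR=32/5; mL=160/41, mR=-2112/205; mL+mR=-32/5 → advance -1; mR−mL=-2912/205 → turn -1·90°
n=4: pose=(-5,-3,N); sL=16, sR=80; mL=16, mR=-96; mL+mR=-80 → advance -1; mR−mL=-112 → turn -1·90°

0 16 80 16 -96 -5 -3 N
1 32 160/29 32 -1088/29 -5 -4 E
2 40/9 40/13 40/9 -880/117 -6 -4 S
3 160/41 32/5 160/41 -2112/205 -6 -3 W
4 16 80 16 -96 -5 -3 N
final -5 -4 E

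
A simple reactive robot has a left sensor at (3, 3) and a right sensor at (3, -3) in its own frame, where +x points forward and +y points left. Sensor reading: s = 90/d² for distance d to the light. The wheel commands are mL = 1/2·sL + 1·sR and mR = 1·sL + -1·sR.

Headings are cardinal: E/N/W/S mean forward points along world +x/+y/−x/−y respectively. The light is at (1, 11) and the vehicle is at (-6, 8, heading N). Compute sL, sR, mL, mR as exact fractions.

9/10 45/8 243/40 -189/40

left sensor world pos  = (-9, 11); dL² = 100
right sensor world pos = (-3, 11); dR² = 16
sL = 90/100 = 9/10
sR = 90/16 = 45/8
mL = 1/2·sL + 1·sR = 243/40
mR = 1·sL + -1·sR = -189/40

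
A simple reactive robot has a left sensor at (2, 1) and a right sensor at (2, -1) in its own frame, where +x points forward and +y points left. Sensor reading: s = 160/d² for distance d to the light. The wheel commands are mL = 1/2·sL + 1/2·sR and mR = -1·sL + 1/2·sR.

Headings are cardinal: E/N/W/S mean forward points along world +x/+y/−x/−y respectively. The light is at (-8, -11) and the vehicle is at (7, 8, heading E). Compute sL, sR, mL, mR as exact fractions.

left sensor world pos  = (9, 9); dL² = 689
right sensor world pos = (9, 7); dR² = 613
sL = 160/689 = 160/689
sR = 160/613 = 160/613
mL = 1/2·sL + 1/2·sR = 104160/422357
mR = -1·sL + 1/2·sR = -42960/422357

160/689 160/613 104160/422357 -42960/422357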